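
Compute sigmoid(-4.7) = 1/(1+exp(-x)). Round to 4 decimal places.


sigma(-4.7) = 1/(1+e^(4.7)) = 1/(1+109.947172) = 1/110.947172 = 0.0090.

0.0090


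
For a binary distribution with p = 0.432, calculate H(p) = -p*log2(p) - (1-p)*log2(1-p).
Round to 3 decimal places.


H = -0.432*log2(0.432) - 0.568*log2(0.568) = 0.987.

0.987


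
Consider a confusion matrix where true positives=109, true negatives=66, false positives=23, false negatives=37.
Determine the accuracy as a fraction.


Accuracy = (TP + TN) / (TP + TN + FP + FN) = (109 + 66) / 235 = 35/47.

35/47


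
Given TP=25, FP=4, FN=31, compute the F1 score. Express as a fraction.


Precision = 25/29 = 25/29. Recall = 25/56 = 25/56. F1 = 2*P*R/(P+R) = 10/17.

10/17


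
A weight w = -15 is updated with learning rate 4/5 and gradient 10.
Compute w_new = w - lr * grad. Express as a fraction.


w_new = -15 - 4/5 * 10 = -15 - 8 = -23.

-23


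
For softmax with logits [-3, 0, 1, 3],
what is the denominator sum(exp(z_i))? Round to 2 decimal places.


Denom = e^-3=0.0498 + e^0=1.0000 + e^1=2.7183 + e^3=20.0855. Sum = 23.8536, which rounds to 23.85.

23.85


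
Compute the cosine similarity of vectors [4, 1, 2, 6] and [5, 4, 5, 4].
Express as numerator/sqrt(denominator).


dot = 58. |a|^2 = 57, |b|^2 = 82. cos = 58/sqrt(4674).

58/sqrt(4674)


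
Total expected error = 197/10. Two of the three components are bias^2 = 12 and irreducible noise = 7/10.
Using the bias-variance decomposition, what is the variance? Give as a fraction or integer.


Total error = bias^2 + variance + irreducible noise. So variance = 197/10 - 12 - 7/10 = 7.

7


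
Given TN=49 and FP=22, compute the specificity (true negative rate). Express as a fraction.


Specificity = TN / (TN + FP) = 49 / 71 = 49/71.

49/71


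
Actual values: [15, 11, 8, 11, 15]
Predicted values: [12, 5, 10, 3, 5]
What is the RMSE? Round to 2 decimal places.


MSE = 42.6000. RMSE = sqrt(42.6000) = 6.53.

6.53


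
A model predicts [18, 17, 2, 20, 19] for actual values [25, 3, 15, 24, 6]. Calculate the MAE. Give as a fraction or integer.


MAE = (1/5) * (|25-18|=7 + |3-17|=14 + |15-2|=13 + |24-20|=4 + |6-19|=13). Sum = 51. MAE = 51/5.

51/5


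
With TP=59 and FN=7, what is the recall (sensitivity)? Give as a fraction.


Recall = TP / (TP + FN) = 59 / 66 = 59/66.

59/66


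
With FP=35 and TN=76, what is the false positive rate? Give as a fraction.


FPR = FP / (FP + TN) = 35 / 111 = 35/111.

35/111


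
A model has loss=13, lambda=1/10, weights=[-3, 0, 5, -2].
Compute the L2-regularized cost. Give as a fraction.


L2 sq norm = sum(w^2) = 38. J = 13 + 1/10 * 38 = 84/5.

84/5


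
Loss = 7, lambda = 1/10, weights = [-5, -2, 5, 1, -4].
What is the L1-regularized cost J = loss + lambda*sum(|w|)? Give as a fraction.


L1 norm = sum(|w|) = 17. J = 7 + 1/10 * 17 = 87/10.

87/10


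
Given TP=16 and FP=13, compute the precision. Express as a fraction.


Precision = TP / (TP + FP) = 16 / 29 = 16/29.

16/29


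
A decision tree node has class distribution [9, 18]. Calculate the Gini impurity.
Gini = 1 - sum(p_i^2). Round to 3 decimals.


Total = 27. Proportions: 9/27, 18/27. sum(p_i^2) = 0.5556. Gini = 1 - 0.5556 = 0.4444, which rounds to 0.444.

0.444


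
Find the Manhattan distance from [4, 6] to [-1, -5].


d = sum of absolute differences: |4--1|=5 + |6--5|=11 = 16.

16


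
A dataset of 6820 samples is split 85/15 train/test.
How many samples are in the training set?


Test set = 6820 * 15% = 1023. Training set = 6820 - 1023 = 5797.

5797


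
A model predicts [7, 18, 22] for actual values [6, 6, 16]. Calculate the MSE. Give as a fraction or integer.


MSE = (1/3) * ((6-7)^2=1 + (6-18)^2=144 + (16-22)^2=36). Sum = 181. MSE = 181/3.

181/3


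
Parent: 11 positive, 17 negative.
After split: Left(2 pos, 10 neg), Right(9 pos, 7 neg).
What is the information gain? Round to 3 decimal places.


H(parent) = 0.9666. H(left) = 0.6500, H(right) = 0.9887. Weighted = (12/28)*0.6500 + (16/28)*0.9887 = 0.8435. IG = 0.9666 - 0.8435 = 0.1231, which rounds to 0.123.

0.123


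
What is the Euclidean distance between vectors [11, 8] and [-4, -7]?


d = sqrt(sum of squared differences). (11--4)^2=225, (8--7)^2=225. Sum = 450.

sqrt(450)


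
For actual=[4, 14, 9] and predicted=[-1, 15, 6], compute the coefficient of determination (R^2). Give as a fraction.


Mean(y) = 9. SS_res = 35. SS_tot = 50. R^2 = 1 - 35/(50) = 3/10.

3/10


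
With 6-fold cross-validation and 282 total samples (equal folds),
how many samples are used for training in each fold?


Each validation fold has 282/6 = 47 samples. Training set = 282 - 47 = 235.

235


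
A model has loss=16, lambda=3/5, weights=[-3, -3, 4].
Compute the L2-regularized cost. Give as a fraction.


L2 sq norm = sum(w^2) = 34. J = 16 + 3/5 * 34 = 182/5.

182/5


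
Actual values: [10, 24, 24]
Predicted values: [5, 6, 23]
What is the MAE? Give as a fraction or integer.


MAE = (1/3) * (|10-5|=5 + |24-6|=18 + |24-23|=1). Sum = 24. MAE = 8.

8


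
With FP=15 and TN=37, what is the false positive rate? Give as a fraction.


FPR = FP / (FP + TN) = 15 / 52 = 15/52.

15/52


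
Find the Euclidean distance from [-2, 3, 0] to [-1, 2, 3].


d = sqrt(sum of squared differences). (-2--1)^2=1, (3-2)^2=1, (0-3)^2=9. Sum = 11.

sqrt(11)


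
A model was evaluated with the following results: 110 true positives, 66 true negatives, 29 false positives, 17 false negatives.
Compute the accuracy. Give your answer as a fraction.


Accuracy = (TP + TN) / (TP + TN + FP + FN) = (110 + 66) / 222 = 88/111.

88/111


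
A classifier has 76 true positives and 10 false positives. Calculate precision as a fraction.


Precision = TP / (TP + FP) = 76 / 86 = 38/43.

38/43


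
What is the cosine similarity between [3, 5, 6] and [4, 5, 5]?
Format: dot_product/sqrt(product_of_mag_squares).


dot = 67. |a|^2 = 70, |b|^2 = 66. cos = 67/sqrt(4620).

67/sqrt(4620)


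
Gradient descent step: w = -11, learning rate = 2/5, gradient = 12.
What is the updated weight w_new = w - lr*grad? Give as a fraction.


w_new = -11 - 2/5 * 12 = -11 - 24/5 = -79/5.

-79/5


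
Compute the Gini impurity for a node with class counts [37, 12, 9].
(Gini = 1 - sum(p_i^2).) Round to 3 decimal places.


Total = 58. Proportions: 37/58, 12/58, 9/58. sum(p_i^2) = 0.4738. Gini = 1 - 0.4738 = 0.5262, which rounds to 0.526.

0.526


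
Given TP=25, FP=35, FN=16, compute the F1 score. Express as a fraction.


Precision = 25/60 = 5/12. Recall = 25/41 = 25/41. F1 = 2*P*R/(P+R) = 50/101.

50/101


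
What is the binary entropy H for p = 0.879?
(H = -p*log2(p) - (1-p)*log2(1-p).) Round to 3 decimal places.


H = -0.879*log2(0.879) - 0.121*log2(0.121) = 0.532.

0.532


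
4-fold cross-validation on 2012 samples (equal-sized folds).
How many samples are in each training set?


Each validation fold has 2012/4 = 503 samples. Training set = 2012 - 503 = 1509.

1509


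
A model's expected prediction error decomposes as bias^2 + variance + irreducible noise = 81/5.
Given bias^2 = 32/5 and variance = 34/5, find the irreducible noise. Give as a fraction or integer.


Total error = bias^2 + variance + irreducible noise. So irreducible noise = 81/5 - 32/5 - 34/5 = 3.

3


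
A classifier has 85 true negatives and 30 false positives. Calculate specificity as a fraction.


Specificity = TN / (TN + FP) = 85 / 115 = 17/23.

17/23


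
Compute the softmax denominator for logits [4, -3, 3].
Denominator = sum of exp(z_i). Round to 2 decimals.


Denom = e^4=54.5982 + e^-3=0.0498 + e^3=20.0855. Sum = 74.7335, which rounds to 74.73.

74.73


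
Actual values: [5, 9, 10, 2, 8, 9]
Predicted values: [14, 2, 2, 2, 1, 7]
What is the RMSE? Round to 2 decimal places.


MSE = 41.1667. RMSE = sqrt(41.1667) = 6.42.

6.42


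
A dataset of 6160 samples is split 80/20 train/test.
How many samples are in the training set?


Test set = 6160 * 20% = 1232. Training set = 6160 - 1232 = 4928.

4928


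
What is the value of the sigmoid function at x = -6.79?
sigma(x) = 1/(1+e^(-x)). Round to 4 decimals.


sigma(-6.79) = 1/(1+e^(6.79)) = 1/(1+888.913562) = 1/889.913562 = 0.0011.

0.0011


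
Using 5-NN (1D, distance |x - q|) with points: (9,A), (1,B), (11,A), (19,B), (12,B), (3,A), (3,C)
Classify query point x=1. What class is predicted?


Distances: |9-1|=8, |1-1|=0, |11-1|=10, |19-1|=18, |12-1|=11, |3-1|=2, |3-1|=2. 5 nearest: (1,B), (3,A), (3,C), (9,A), (11,A). Counts: {'B': 1, 'A': 3, 'C': 1}. Majority class: A.

A


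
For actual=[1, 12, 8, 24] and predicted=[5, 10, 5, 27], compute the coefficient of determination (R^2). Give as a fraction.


Mean(y) = 45/4. SS_res = 38. SS_tot = 1115/4. R^2 = 1 - 38/(1115/4) = 963/1115.

963/1115


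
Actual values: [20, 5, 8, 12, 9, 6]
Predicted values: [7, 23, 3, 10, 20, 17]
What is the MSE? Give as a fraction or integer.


MSE = (1/6) * ((20-7)^2=169 + (5-23)^2=324 + (8-3)^2=25 + (12-10)^2=4 + (9-20)^2=121 + (6-17)^2=121). Sum = 764. MSE = 382/3.

382/3


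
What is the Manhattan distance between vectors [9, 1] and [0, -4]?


d = sum of absolute differences: |9-0|=9 + |1--4|=5 = 14.

14


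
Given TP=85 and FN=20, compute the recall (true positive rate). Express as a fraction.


Recall = TP / (TP + FN) = 85 / 105 = 17/21.

17/21


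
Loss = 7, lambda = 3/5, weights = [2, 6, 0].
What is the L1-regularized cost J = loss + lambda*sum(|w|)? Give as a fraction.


L1 norm = sum(|w|) = 8. J = 7 + 3/5 * 8 = 59/5.

59/5


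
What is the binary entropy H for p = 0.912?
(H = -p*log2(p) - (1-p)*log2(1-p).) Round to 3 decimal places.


H = -0.912*log2(0.912) - 0.088*log2(0.088) = 0.430.

0.430


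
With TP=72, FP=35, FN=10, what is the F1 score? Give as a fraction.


Precision = 72/107 = 72/107. Recall = 72/82 = 36/41. F1 = 2*P*R/(P+R) = 16/21.

16/21


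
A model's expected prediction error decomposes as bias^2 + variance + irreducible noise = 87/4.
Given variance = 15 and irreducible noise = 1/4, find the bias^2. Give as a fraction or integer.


Total error = bias^2 + variance + irreducible noise. So bias^2 = 87/4 - 15 - 1/4 = 13/2.

13/2


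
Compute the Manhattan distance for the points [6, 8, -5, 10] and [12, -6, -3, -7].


d = sum of absolute differences: |6-12|=6 + |8--6|=14 + |-5--3|=2 + |10--7|=17 = 39.

39


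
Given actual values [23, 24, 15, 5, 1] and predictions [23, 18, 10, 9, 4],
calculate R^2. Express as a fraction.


Mean(y) = 68/5. SS_res = 86. SS_tot = 2156/5. R^2 = 1 - 86/(2156/5) = 863/1078.

863/1078


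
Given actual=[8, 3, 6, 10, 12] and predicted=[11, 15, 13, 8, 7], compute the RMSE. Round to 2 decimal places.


MSE = 46.2000. RMSE = sqrt(46.2000) = 6.80.

6.80


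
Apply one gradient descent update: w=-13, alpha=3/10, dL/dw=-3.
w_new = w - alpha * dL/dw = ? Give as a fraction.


w_new = -13 - 3/10 * -3 = -13 - -9/10 = -121/10.

-121/10


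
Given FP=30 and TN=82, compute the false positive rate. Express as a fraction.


FPR = FP / (FP + TN) = 30 / 112 = 15/56.

15/56


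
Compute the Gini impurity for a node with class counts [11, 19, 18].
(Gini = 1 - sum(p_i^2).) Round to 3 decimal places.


Total = 48. Proportions: 11/48, 19/48, 18/48. sum(p_i^2) = 0.3498. Gini = 1 - 0.3498 = 0.6502, which rounds to 0.650.

0.650


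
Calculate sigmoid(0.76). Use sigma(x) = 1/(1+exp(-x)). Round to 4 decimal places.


sigma(0.76) = 1/(1+e^(-0.76)) = 1/(1+0.467666) = 1/1.467666 = 0.6814.

0.6814


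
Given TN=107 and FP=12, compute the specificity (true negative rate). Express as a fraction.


Specificity = TN / (TN + FP) = 107 / 119 = 107/119.

107/119


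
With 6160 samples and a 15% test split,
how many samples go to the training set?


Test set = 6160 * 15% = 924. Training set = 6160 - 924 = 5236.

5236


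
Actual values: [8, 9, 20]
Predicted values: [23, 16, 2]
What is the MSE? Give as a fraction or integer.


MSE = (1/3) * ((8-23)^2=225 + (9-16)^2=49 + (20-2)^2=324). Sum = 598. MSE = 598/3.

598/3


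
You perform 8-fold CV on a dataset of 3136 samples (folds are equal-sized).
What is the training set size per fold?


Each validation fold has 3136/8 = 392 samples. Training set = 3136 - 392 = 2744.

2744


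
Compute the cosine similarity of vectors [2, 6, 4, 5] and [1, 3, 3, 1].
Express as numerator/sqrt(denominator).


dot = 37. |a|^2 = 81, |b|^2 = 20. cos = 37/sqrt(1620).

37/sqrt(1620)


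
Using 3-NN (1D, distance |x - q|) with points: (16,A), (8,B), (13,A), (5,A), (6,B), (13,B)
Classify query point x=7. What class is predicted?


Distances: |16-7|=9, |8-7|=1, |13-7|=6, |5-7|=2, |6-7|=1, |13-7|=6. 3 nearest: (8,B), (6,B), (5,A). Counts: {'B': 2, 'A': 1}. Majority class: B.

B


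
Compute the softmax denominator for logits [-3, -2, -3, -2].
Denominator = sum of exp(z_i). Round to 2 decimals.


Denom = e^-3=0.0498 + e^-2=0.1353 + e^-3=0.0498 + e^-2=0.1353. Sum = 0.3702, which rounds to 0.37.

0.37


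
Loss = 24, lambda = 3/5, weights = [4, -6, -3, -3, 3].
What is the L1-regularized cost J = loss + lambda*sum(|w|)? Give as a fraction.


L1 norm = sum(|w|) = 19. J = 24 + 3/5 * 19 = 177/5.

177/5


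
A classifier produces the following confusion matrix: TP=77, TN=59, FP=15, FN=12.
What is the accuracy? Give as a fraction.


Accuracy = (TP + TN) / (TP + TN + FP + FN) = (77 + 59) / 163 = 136/163.

136/163


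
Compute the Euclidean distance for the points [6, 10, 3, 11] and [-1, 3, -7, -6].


d = sqrt(sum of squared differences). (6--1)^2=49, (10-3)^2=49, (3--7)^2=100, (11--6)^2=289. Sum = 487.

sqrt(487)


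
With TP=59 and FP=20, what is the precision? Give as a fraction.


Precision = TP / (TP + FP) = 59 / 79 = 59/79.

59/79


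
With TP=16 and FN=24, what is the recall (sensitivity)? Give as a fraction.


Recall = TP / (TP + FN) = 16 / 40 = 2/5.

2/5


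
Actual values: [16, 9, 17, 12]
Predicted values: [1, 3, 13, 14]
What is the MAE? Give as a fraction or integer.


MAE = (1/4) * (|16-1|=15 + |9-3|=6 + |17-13|=4 + |12-14|=2). Sum = 27. MAE = 27/4.

27/4


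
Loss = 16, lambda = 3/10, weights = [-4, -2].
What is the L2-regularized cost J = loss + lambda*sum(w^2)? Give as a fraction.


L2 sq norm = sum(w^2) = 20. J = 16 + 3/10 * 20 = 22.

22


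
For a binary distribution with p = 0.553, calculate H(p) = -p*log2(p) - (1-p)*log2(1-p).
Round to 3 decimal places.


H = -0.553*log2(0.553) - 0.447*log2(0.447) = 0.992.

0.992


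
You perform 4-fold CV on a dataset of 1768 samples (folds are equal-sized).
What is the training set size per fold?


Each validation fold has 1768/4 = 442 samples. Training set = 1768 - 442 = 1326.

1326


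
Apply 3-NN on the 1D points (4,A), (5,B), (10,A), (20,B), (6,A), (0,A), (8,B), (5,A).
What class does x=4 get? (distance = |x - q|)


Distances: |4-4|=0, |5-4|=1, |10-4|=6, |20-4|=16, |6-4|=2, |0-4|=4, |8-4|=4, |5-4|=1. 3 nearest: (4,A), (5,A), (5,B). Counts: {'A': 2, 'B': 1}. Majority class: A.

A


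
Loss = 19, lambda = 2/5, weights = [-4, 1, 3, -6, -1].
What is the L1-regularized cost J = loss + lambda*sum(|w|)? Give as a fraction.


L1 norm = sum(|w|) = 15. J = 19 + 2/5 * 15 = 25.

25


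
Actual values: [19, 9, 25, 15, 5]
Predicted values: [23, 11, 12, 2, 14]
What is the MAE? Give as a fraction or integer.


MAE = (1/5) * (|19-23|=4 + |9-11|=2 + |25-12|=13 + |15-2|=13 + |5-14|=9). Sum = 41. MAE = 41/5.

41/5


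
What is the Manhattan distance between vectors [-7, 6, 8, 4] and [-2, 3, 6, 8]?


d = sum of absolute differences: |-7--2|=5 + |6-3|=3 + |8-6|=2 + |4-8|=4 = 14.

14


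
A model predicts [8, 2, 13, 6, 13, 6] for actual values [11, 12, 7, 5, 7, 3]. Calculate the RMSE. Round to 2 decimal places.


MSE = 31.8333. RMSE = sqrt(31.8333) = 5.64.

5.64


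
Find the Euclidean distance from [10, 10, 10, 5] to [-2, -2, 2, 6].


d = sqrt(sum of squared differences). (10--2)^2=144, (10--2)^2=144, (10-2)^2=64, (5-6)^2=1. Sum = 353.

sqrt(353)


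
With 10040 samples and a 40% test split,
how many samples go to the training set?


Test set = 10040 * 40% = 4016. Training set = 10040 - 4016 = 6024.

6024


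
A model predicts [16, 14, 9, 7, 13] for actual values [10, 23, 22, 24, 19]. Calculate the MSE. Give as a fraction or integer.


MSE = (1/5) * ((10-16)^2=36 + (23-14)^2=81 + (22-9)^2=169 + (24-7)^2=289 + (19-13)^2=36). Sum = 611. MSE = 611/5.

611/5


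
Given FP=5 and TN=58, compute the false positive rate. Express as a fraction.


FPR = FP / (FP + TN) = 5 / 63 = 5/63.

5/63


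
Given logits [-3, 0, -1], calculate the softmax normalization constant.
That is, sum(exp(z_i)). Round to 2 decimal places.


Denom = e^-3=0.0498 + e^0=1.0000 + e^-1=0.3679. Sum = 1.4177, which rounds to 1.42.

1.42


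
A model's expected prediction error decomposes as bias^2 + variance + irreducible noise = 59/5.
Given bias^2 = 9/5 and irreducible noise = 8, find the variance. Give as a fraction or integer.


Total error = bias^2 + variance + irreducible noise. So variance = 59/5 - 9/5 - 8 = 2.

2


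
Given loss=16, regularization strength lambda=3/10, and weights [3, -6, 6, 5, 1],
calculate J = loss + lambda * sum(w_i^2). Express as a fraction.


L2 sq norm = sum(w^2) = 107. J = 16 + 3/10 * 107 = 481/10.

481/10


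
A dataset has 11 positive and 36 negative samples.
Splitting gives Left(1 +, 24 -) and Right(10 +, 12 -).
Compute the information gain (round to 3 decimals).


H(parent) = 0.7850. H(left) = 0.2423, H(right) = 0.9940. Weighted = (25/47)*0.2423 + (22/47)*0.9940 = 0.5942. IG = 0.7850 - 0.5942 = 0.1908, which rounds to 0.191.

0.191


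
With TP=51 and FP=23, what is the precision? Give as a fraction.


Precision = TP / (TP + FP) = 51 / 74 = 51/74.

51/74


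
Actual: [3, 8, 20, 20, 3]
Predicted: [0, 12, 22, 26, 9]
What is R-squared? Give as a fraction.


Mean(y) = 54/5. SS_res = 101. SS_tot = 1494/5. R^2 = 1 - 101/(1494/5) = 989/1494.

989/1494


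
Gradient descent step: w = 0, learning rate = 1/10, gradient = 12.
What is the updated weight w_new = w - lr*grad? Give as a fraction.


w_new = 0 - 1/10 * 12 = 0 - 6/5 = -6/5.

-6/5


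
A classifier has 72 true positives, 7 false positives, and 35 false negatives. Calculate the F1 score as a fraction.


Precision = 72/79 = 72/79. Recall = 72/107 = 72/107. F1 = 2*P*R/(P+R) = 24/31.

24/31


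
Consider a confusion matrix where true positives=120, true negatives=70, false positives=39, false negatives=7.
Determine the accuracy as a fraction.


Accuracy = (TP + TN) / (TP + TN + FP + FN) = (120 + 70) / 236 = 95/118.

95/118


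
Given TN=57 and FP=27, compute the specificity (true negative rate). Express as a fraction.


Specificity = TN / (TN + FP) = 57 / 84 = 19/28.

19/28


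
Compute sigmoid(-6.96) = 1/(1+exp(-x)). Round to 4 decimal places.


sigma(-6.96) = 1/(1+e^(6.96)) = 1/(1+1053.633557) = 1/1054.633557 = 0.0009.

0.0009


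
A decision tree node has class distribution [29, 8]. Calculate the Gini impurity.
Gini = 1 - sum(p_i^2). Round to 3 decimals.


Total = 37. Proportions: 29/37, 8/37. sum(p_i^2) = 0.6611. Gini = 1 - 0.6611 = 0.3389, which rounds to 0.339.

0.339


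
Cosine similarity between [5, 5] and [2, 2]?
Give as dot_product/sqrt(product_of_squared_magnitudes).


dot = 20. |a|^2 = 50, |b|^2 = 8. cos = 20/sqrt(400).

20/sqrt(400)


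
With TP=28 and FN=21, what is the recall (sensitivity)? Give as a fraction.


Recall = TP / (TP + FN) = 28 / 49 = 4/7.

4/7


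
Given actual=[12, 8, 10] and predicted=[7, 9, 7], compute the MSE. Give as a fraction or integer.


MSE = (1/3) * ((12-7)^2=25 + (8-9)^2=1 + (10-7)^2=9). Sum = 35. MSE = 35/3.

35/3


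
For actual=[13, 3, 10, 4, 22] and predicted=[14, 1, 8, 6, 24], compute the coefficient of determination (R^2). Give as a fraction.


Mean(y) = 52/5. SS_res = 17. SS_tot = 1186/5. R^2 = 1 - 17/(1186/5) = 1101/1186.

1101/1186


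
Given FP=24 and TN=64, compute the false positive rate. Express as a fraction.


FPR = FP / (FP + TN) = 24 / 88 = 3/11.

3/11


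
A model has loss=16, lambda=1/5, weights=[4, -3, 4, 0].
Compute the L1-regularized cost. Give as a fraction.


L1 norm = sum(|w|) = 11. J = 16 + 1/5 * 11 = 91/5.

91/5


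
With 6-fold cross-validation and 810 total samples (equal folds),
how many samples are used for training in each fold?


Each validation fold has 810/6 = 135 samples. Training set = 810 - 135 = 675.

675


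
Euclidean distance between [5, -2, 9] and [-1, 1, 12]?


d = sqrt(sum of squared differences). (5--1)^2=36, (-2-1)^2=9, (9-12)^2=9. Sum = 54.

sqrt(54)


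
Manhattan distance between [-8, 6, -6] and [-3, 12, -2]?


d = sum of absolute differences: |-8--3|=5 + |6-12|=6 + |-6--2|=4 = 15.

15


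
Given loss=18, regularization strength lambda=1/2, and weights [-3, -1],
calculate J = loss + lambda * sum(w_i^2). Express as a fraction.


L2 sq norm = sum(w^2) = 10. J = 18 + 1/2 * 10 = 23.

23


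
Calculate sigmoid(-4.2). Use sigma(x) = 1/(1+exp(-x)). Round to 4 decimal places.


sigma(-4.2) = 1/(1+e^(4.2)) = 1/(1+66.686331) = 1/67.686331 = 0.0148.

0.0148


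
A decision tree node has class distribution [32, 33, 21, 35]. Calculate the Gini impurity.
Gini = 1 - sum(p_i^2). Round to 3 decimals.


Total = 121. Proportions: 32/121, 33/121, 21/121, 35/121. sum(p_i^2) = 0.2581. Gini = 1 - 0.2581 = 0.7419, which rounds to 0.742.

0.742


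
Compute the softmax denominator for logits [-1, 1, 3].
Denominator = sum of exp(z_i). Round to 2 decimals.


Denom = e^-1=0.3679 + e^1=2.7183 + e^3=20.0855. Sum = 23.1717, which rounds to 23.17.

23.17


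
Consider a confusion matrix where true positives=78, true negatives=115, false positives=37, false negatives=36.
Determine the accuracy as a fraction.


Accuracy = (TP + TN) / (TP + TN + FP + FN) = (78 + 115) / 266 = 193/266.

193/266


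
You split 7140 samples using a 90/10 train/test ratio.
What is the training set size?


Test set = 7140 * 10% = 714. Training set = 7140 - 714 = 6426.

6426


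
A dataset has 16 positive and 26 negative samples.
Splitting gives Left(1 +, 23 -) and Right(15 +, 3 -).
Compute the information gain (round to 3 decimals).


H(parent) = 0.9587. H(left) = 0.2499, H(right) = 0.6500. Weighted = (24/42)*0.2499 + (18/42)*0.6500 = 0.4214. IG = 0.9587 - 0.4214 = 0.5373, which rounds to 0.537.

0.537


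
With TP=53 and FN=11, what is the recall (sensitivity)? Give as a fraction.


Recall = TP / (TP + FN) = 53 / 64 = 53/64.

53/64


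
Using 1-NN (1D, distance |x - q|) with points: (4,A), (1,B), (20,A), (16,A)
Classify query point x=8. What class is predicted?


Distances: |4-8|=4, |1-8|=7, |20-8|=12, |16-8|=8. 1 nearest: (4,A). Counts: {'A': 1}. Majority class: A.

A


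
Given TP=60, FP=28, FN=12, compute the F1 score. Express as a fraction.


Precision = 60/88 = 15/22. Recall = 60/72 = 5/6. F1 = 2*P*R/(P+R) = 3/4.

3/4


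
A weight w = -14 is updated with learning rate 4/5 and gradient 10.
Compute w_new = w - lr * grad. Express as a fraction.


w_new = -14 - 4/5 * 10 = -14 - 8 = -22.

-22


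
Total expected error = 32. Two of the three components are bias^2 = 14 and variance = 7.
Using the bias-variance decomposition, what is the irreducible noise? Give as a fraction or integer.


Total error = bias^2 + variance + irreducible noise. So irreducible noise = 32 - 14 - 7 = 11.

11


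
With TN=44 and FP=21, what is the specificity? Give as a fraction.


Specificity = TN / (TN + FP) = 44 / 65 = 44/65.

44/65


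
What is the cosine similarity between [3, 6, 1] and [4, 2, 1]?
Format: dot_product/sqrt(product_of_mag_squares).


dot = 25. |a|^2 = 46, |b|^2 = 21. cos = 25/sqrt(966).

25/sqrt(966)


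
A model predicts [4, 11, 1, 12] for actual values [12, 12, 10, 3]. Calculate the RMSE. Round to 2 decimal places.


MSE = 56.7500. RMSE = sqrt(56.7500) = 7.53.

7.53


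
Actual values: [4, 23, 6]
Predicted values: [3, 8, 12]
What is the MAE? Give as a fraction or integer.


MAE = (1/3) * (|4-3|=1 + |23-8|=15 + |6-12|=6). Sum = 22. MAE = 22/3.

22/3


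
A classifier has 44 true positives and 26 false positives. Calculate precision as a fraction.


Precision = TP / (TP + FP) = 44 / 70 = 22/35.

22/35


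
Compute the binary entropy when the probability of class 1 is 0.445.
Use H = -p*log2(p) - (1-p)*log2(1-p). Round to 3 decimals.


H = -0.445*log2(0.445) - 0.555*log2(0.555) = 0.991.

0.991


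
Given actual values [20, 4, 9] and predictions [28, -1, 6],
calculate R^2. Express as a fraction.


Mean(y) = 11. SS_res = 98. SS_tot = 134. R^2 = 1 - 98/(134) = 18/67.

18/67


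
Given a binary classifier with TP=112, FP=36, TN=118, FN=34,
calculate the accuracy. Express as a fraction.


Accuracy = (TP + TN) / (TP + TN + FP + FN) = (112 + 118) / 300 = 23/30.

23/30


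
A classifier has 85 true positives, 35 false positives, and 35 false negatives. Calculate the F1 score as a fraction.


Precision = 85/120 = 17/24. Recall = 85/120 = 17/24. F1 = 2*P*R/(P+R) = 17/24.

17/24


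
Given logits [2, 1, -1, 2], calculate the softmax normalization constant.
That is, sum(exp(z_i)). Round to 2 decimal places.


Denom = e^2=7.3891 + e^1=2.7183 + e^-1=0.3679 + e^2=7.3891. Sum = 17.8644, which rounds to 17.86.

17.86


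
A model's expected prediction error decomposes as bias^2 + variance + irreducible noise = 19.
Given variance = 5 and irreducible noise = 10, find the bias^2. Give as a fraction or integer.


Total error = bias^2 + variance + irreducible noise. So bias^2 = 19 - 5 - 10 = 4.

4


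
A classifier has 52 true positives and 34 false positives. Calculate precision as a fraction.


Precision = TP / (TP + FP) = 52 / 86 = 26/43.

26/43


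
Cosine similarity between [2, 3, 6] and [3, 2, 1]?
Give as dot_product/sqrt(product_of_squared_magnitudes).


dot = 18. |a|^2 = 49, |b|^2 = 14. cos = 18/sqrt(686).

18/sqrt(686)


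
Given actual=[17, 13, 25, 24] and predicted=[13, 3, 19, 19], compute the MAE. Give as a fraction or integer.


MAE = (1/4) * (|17-13|=4 + |13-3|=10 + |25-19|=6 + |24-19|=5). Sum = 25. MAE = 25/4.

25/4


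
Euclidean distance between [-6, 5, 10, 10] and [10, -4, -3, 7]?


d = sqrt(sum of squared differences). (-6-10)^2=256, (5--4)^2=81, (10--3)^2=169, (10-7)^2=9. Sum = 515.

sqrt(515)


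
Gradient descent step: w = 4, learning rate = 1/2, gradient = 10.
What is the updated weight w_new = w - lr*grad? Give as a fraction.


w_new = 4 - 1/2 * 10 = 4 - 5 = -1.

-1


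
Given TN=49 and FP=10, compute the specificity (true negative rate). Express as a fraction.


Specificity = TN / (TN + FP) = 49 / 59 = 49/59.

49/59


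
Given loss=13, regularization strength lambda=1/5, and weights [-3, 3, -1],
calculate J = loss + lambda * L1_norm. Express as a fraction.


L1 norm = sum(|w|) = 7. J = 13 + 1/5 * 7 = 72/5.

72/5


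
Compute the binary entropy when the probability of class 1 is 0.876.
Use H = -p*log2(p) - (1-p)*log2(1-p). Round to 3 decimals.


H = -0.876*log2(0.876) - 0.124*log2(0.124) = 0.541.

0.541


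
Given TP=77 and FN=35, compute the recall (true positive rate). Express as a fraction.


Recall = TP / (TP + FN) = 77 / 112 = 11/16.

11/16


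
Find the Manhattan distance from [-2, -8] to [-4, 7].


d = sum of absolute differences: |-2--4|=2 + |-8-7|=15 = 17.

17


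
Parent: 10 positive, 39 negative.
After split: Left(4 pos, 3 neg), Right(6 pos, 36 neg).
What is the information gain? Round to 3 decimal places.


H(parent) = 0.7300. H(left) = 0.9852, H(right) = 0.5917. Weighted = (7/49)*0.9852 + (42/49)*0.5917 = 0.6479. IG = 0.7300 - 0.6479 = 0.0821, which rounds to 0.082.

0.082


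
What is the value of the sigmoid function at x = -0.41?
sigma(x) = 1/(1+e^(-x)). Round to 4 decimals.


sigma(-0.41) = 1/(1+e^(0.41)) = 1/(1+1.506818) = 1/2.506818 = 0.3989.

0.3989


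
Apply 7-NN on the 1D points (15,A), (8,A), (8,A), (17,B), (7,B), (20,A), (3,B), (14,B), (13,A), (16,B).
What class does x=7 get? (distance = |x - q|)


Distances: |15-7|=8, |8-7|=1, |8-7|=1, |17-7|=10, |7-7|=0, |20-7|=13, |3-7|=4, |14-7|=7, |13-7|=6, |16-7|=9. 7 nearest: (7,B), (8,A), (8,A), (3,B), (13,A), (14,B), (15,A). Counts: {'B': 3, 'A': 4}. Majority class: A.

A


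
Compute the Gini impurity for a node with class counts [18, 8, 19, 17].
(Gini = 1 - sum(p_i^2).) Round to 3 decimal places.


Total = 62. Proportions: 18/62, 8/62, 19/62, 17/62. sum(p_i^2) = 0.2700. Gini = 1 - 0.2700 = 0.7300, which rounds to 0.730.

0.730


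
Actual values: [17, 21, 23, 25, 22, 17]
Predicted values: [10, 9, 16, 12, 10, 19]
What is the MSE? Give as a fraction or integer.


MSE = (1/6) * ((17-10)^2=49 + (21-9)^2=144 + (23-16)^2=49 + (25-12)^2=169 + (22-10)^2=144 + (17-19)^2=4). Sum = 559. MSE = 559/6.

559/6


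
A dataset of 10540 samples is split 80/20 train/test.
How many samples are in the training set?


Test set = 10540 * 20% = 2108. Training set = 10540 - 2108 = 8432.

8432


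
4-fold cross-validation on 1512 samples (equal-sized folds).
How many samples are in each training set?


Each validation fold has 1512/4 = 378 samples. Training set = 1512 - 378 = 1134.

1134


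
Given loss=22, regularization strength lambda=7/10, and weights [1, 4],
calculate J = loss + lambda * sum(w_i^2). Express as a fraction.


L2 sq norm = sum(w^2) = 17. J = 22 + 7/10 * 17 = 339/10.

339/10


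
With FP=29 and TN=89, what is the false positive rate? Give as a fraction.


FPR = FP / (FP + TN) = 29 / 118 = 29/118.

29/118


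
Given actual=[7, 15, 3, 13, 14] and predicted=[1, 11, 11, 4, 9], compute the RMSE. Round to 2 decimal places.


MSE = 44.4000. RMSE = sqrt(44.4000) = 6.66.

6.66


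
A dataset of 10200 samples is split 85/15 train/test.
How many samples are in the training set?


Test set = 10200 * 15% = 1530. Training set = 10200 - 1530 = 8670.

8670


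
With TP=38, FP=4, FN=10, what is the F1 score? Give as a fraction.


Precision = 38/42 = 19/21. Recall = 38/48 = 19/24. F1 = 2*P*R/(P+R) = 38/45.

38/45


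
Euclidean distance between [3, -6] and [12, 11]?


d = sqrt(sum of squared differences). (3-12)^2=81, (-6-11)^2=289. Sum = 370.

sqrt(370)


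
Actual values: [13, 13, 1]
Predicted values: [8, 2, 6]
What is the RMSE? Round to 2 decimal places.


MSE = 57.0000. RMSE = sqrt(57.0000) = 7.55.

7.55


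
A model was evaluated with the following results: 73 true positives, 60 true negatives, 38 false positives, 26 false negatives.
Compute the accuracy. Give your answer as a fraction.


Accuracy = (TP + TN) / (TP + TN + FP + FN) = (73 + 60) / 197 = 133/197.

133/197


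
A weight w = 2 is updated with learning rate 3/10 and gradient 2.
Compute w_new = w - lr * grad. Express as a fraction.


w_new = 2 - 3/10 * 2 = 2 - 3/5 = 7/5.

7/5


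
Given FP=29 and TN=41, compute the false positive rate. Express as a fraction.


FPR = FP / (FP + TN) = 29 / 70 = 29/70.

29/70


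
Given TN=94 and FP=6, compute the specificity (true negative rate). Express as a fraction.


Specificity = TN / (TN + FP) = 94 / 100 = 47/50.

47/50


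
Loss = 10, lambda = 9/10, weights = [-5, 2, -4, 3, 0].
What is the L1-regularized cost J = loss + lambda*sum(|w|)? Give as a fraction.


L1 norm = sum(|w|) = 14. J = 10 + 9/10 * 14 = 113/5.

113/5


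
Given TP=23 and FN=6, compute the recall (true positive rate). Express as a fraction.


Recall = TP / (TP + FN) = 23 / 29 = 23/29.

23/29


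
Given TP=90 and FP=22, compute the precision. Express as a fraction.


Precision = TP / (TP + FP) = 90 / 112 = 45/56.

45/56


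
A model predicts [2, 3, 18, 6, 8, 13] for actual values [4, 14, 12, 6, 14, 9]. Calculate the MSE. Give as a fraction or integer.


MSE = (1/6) * ((4-2)^2=4 + (14-3)^2=121 + (12-18)^2=36 + (6-6)^2=0 + (14-8)^2=36 + (9-13)^2=16). Sum = 213. MSE = 71/2.

71/2


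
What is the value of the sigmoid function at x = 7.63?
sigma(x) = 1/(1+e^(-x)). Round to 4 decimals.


sigma(7.63) = 1/(1+e^(-7.63)) = 1/(1+0.000486) = 1/1.000486 = 0.9995.

0.9995


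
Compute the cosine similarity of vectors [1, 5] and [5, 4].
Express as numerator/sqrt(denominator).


dot = 25. |a|^2 = 26, |b|^2 = 41. cos = 25/sqrt(1066).

25/sqrt(1066)


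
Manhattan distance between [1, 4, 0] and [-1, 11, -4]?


d = sum of absolute differences: |1--1|=2 + |4-11|=7 + |0--4|=4 = 13.

13


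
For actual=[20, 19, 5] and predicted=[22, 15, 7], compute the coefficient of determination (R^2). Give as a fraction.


Mean(y) = 44/3. SS_res = 24. SS_tot = 422/3. R^2 = 1 - 24/(422/3) = 175/211.

175/211


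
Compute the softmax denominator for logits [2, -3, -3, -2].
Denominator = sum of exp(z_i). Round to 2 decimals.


Denom = e^2=7.3891 + e^-3=0.0498 + e^-3=0.0498 + e^-2=0.1353. Sum = 7.6240, which rounds to 7.62.

7.62


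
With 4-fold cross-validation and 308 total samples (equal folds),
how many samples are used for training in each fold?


Each validation fold has 308/4 = 77 samples. Training set = 308 - 77 = 231.

231


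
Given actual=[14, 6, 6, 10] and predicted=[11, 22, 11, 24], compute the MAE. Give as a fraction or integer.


MAE = (1/4) * (|14-11|=3 + |6-22|=16 + |6-11|=5 + |10-24|=14). Sum = 38. MAE = 19/2.

19/2


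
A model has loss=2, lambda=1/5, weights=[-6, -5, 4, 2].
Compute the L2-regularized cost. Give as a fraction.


L2 sq norm = sum(w^2) = 81. J = 2 + 1/5 * 81 = 91/5.

91/5


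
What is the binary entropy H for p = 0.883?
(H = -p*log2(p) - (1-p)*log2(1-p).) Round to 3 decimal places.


H = -0.883*log2(0.883) - 0.117*log2(0.117) = 0.521.

0.521


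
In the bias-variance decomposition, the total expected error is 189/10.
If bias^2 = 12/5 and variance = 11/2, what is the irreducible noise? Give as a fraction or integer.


Total error = bias^2 + variance + irreducible noise. So irreducible noise = 189/10 - 12/5 - 11/2 = 11.

11


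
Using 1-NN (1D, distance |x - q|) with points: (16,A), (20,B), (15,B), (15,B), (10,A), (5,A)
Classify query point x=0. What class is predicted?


Distances: |16-0|=16, |20-0|=20, |15-0|=15, |15-0|=15, |10-0|=10, |5-0|=5. 1 nearest: (5,A). Counts: {'A': 1}. Majority class: A.

A


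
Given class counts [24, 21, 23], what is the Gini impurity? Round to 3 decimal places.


Total = 68. Proportions: 24/68, 21/68, 23/68. sum(p_i^2) = 0.3343. Gini = 1 - 0.3343 = 0.6657, which rounds to 0.666.

0.666


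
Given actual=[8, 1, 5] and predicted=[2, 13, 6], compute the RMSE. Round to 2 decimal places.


MSE = 60.3333. RMSE = sqrt(60.3333) = 7.77.

7.77


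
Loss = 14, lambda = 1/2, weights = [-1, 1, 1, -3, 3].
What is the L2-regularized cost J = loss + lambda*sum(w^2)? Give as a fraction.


L2 sq norm = sum(w^2) = 21. J = 14 + 1/2 * 21 = 49/2.

49/2


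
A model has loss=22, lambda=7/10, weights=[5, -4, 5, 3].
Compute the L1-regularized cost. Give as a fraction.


L1 norm = sum(|w|) = 17. J = 22 + 7/10 * 17 = 339/10.

339/10


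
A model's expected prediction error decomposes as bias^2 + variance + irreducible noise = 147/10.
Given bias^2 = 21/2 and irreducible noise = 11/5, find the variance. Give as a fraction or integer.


Total error = bias^2 + variance + irreducible noise. So variance = 147/10 - 21/2 - 11/5 = 2.

2


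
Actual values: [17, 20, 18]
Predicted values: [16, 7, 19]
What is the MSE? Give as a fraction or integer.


MSE = (1/3) * ((17-16)^2=1 + (20-7)^2=169 + (18-19)^2=1). Sum = 171. MSE = 57.

57


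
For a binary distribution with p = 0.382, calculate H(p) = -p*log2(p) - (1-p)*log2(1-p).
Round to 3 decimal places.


H = -0.382*log2(0.382) - 0.618*log2(0.618) = 0.959.

0.959


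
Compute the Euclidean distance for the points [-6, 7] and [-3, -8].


d = sqrt(sum of squared differences). (-6--3)^2=9, (7--8)^2=225. Sum = 234.

sqrt(234)


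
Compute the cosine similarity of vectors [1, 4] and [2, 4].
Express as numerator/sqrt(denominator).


dot = 18. |a|^2 = 17, |b|^2 = 20. cos = 18/sqrt(340).

18/sqrt(340)


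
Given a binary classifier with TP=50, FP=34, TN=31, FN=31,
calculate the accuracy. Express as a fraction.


Accuracy = (TP + TN) / (TP + TN + FP + FN) = (50 + 31) / 146 = 81/146.

81/146


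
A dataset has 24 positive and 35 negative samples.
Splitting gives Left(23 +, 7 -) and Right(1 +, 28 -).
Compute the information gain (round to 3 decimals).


H(parent) = 0.9748. H(left) = 0.7838, H(right) = 0.2164. Weighted = (30/59)*0.7838 + (29/59)*0.2164 = 0.5049. IG = 0.9748 - 0.5049 = 0.4699, which rounds to 0.470.

0.470


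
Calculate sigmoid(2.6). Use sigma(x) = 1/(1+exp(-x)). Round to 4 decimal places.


sigma(2.6) = 1/(1+e^(-2.6)) = 1/(1+0.074274) = 1/1.074274 = 0.9309.

0.9309


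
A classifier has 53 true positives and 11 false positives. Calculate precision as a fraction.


Precision = TP / (TP + FP) = 53 / 64 = 53/64.

53/64


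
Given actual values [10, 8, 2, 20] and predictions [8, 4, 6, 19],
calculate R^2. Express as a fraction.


Mean(y) = 10. SS_res = 37. SS_tot = 168. R^2 = 1 - 37/(168) = 131/168.

131/168


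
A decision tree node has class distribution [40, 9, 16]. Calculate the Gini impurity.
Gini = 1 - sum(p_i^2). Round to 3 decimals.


Total = 65. Proportions: 40/65, 9/65, 16/65. sum(p_i^2) = 0.4585. Gini = 1 - 0.4585 = 0.5415, which rounds to 0.542.

0.542


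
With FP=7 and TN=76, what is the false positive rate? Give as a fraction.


FPR = FP / (FP + TN) = 7 / 83 = 7/83.

7/83


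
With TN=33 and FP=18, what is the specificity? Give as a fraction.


Specificity = TN / (TN + FP) = 33 / 51 = 11/17.

11/17


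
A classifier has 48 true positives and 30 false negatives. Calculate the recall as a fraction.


Recall = TP / (TP + FN) = 48 / 78 = 8/13.

8/13


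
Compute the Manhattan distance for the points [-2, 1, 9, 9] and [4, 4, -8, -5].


d = sum of absolute differences: |-2-4|=6 + |1-4|=3 + |9--8|=17 + |9--5|=14 = 40.

40


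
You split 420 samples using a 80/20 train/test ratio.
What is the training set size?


Test set = 420 * 20% = 84. Training set = 420 - 84 = 336.

336


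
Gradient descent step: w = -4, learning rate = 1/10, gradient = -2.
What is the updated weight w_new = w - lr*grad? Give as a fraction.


w_new = -4 - 1/10 * -2 = -4 - -1/5 = -19/5.

-19/5


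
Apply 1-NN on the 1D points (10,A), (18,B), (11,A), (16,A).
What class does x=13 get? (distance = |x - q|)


Distances: |10-13|=3, |18-13|=5, |11-13|=2, |16-13|=3. 1 nearest: (11,A). Counts: {'A': 1}. Majority class: A.

A


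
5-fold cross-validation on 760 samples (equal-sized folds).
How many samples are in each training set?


Each validation fold has 760/5 = 152 samples. Training set = 760 - 152 = 608.

608


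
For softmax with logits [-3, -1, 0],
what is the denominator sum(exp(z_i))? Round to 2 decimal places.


Denom = e^-3=0.0498 + e^-1=0.3679 + e^0=1.0000. Sum = 1.4177, which rounds to 1.42.

1.42


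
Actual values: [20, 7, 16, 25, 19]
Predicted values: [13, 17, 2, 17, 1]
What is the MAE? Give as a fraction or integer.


MAE = (1/5) * (|20-13|=7 + |7-17|=10 + |16-2|=14 + |25-17|=8 + |19-1|=18). Sum = 57. MAE = 57/5.

57/5


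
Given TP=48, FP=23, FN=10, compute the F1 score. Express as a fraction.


Precision = 48/71 = 48/71. Recall = 48/58 = 24/29. F1 = 2*P*R/(P+R) = 32/43.

32/43


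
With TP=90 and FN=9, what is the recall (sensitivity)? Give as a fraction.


Recall = TP / (TP + FN) = 90 / 99 = 10/11.

10/11
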